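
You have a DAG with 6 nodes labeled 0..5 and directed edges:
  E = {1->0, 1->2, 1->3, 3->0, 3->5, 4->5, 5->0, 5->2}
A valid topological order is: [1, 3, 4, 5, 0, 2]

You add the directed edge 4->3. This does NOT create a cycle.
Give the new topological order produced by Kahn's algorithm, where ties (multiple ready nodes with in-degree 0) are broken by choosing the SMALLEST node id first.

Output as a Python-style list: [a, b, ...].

Answer: [1, 4, 3, 5, 0, 2]

Derivation:
Old toposort: [1, 3, 4, 5, 0, 2]
Added edge: 4->3
Position of 4 (2) > position of 3 (1). Must reorder: 4 must now come before 3.
Run Kahn's algorithm (break ties by smallest node id):
  initial in-degrees: [3, 0, 2, 2, 0, 2]
  ready (indeg=0): [1, 4]
  pop 1: indeg[0]->2; indeg[2]->1; indeg[3]->1 | ready=[4] | order so far=[1]
  pop 4: indeg[3]->0; indeg[5]->1 | ready=[3] | order so far=[1, 4]
  pop 3: indeg[0]->1; indeg[5]->0 | ready=[5] | order so far=[1, 4, 3]
  pop 5: indeg[0]->0; indeg[2]->0 | ready=[0, 2] | order so far=[1, 4, 3, 5]
  pop 0: no out-edges | ready=[2] | order so far=[1, 4, 3, 5, 0]
  pop 2: no out-edges | ready=[] | order so far=[1, 4, 3, 5, 0, 2]
  Result: [1, 4, 3, 5, 0, 2]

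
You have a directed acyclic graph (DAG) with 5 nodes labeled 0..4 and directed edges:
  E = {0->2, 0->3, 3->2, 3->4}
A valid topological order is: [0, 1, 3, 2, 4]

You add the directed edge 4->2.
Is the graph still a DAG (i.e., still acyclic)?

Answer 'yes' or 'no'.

Given toposort: [0, 1, 3, 2, 4]
Position of 4: index 4; position of 2: index 3
New edge 4->2: backward (u after v in old order)
Backward edge: old toposort is now invalid. Check if this creates a cycle.
Does 2 already reach 4? Reachable from 2: [2]. NO -> still a DAG (reorder needed).
Still a DAG? yes

Answer: yes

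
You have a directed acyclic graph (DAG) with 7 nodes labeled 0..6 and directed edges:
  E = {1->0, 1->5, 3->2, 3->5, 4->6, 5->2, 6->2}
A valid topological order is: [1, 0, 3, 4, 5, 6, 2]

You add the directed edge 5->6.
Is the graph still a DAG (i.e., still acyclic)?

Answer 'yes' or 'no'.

Given toposort: [1, 0, 3, 4, 5, 6, 2]
Position of 5: index 4; position of 6: index 5
New edge 5->6: forward
Forward edge: respects the existing order. Still a DAG, same toposort still valid.
Still a DAG? yes

Answer: yes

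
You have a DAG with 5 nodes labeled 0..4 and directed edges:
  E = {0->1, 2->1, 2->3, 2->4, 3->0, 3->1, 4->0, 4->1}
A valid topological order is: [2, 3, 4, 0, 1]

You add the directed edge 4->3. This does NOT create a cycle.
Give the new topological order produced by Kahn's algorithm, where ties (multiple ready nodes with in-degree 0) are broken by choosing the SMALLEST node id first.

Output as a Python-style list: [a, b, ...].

Old toposort: [2, 3, 4, 0, 1]
Added edge: 4->3
Position of 4 (2) > position of 3 (1). Must reorder: 4 must now come before 3.
Run Kahn's algorithm (break ties by smallest node id):
  initial in-degrees: [2, 4, 0, 2, 1]
  ready (indeg=0): [2]
  pop 2: indeg[1]->3; indeg[3]->1; indeg[4]->0 | ready=[4] | order so far=[2]
  pop 4: indeg[0]->1; indeg[1]->2; indeg[3]->0 | ready=[3] | order so far=[2, 4]
  pop 3: indeg[0]->0; indeg[1]->1 | ready=[0] | order so far=[2, 4, 3]
  pop 0: indeg[1]->0 | ready=[1] | order so far=[2, 4, 3, 0]
  pop 1: no out-edges | ready=[] | order so far=[2, 4, 3, 0, 1]
  Result: [2, 4, 3, 0, 1]

Answer: [2, 4, 3, 0, 1]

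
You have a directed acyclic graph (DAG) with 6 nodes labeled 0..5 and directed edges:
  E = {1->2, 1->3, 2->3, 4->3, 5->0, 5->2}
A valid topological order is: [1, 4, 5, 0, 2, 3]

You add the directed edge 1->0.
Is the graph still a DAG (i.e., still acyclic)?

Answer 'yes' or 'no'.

Given toposort: [1, 4, 5, 0, 2, 3]
Position of 1: index 0; position of 0: index 3
New edge 1->0: forward
Forward edge: respects the existing order. Still a DAG, same toposort still valid.
Still a DAG? yes

Answer: yes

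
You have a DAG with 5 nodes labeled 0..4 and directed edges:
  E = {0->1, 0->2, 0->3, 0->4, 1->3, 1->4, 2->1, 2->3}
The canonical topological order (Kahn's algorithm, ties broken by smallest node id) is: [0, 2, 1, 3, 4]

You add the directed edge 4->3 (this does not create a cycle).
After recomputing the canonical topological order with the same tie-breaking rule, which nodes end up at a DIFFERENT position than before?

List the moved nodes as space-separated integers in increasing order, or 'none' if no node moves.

Answer: 3 4

Derivation:
Old toposort: [0, 2, 1, 3, 4]
Added edge 4->3
Recompute Kahn (smallest-id tiebreak):
  initial in-degrees: [0, 2, 1, 4, 2]
  ready (indeg=0): [0]
  pop 0: indeg[1]->1; indeg[2]->0; indeg[3]->3; indeg[4]->1 | ready=[2] | order so far=[0]
  pop 2: indeg[1]->0; indeg[3]->2 | ready=[1] | order so far=[0, 2]
  pop 1: indeg[3]->1; indeg[4]->0 | ready=[4] | order so far=[0, 2, 1]
  pop 4: indeg[3]->0 | ready=[3] | order so far=[0, 2, 1, 4]
  pop 3: no out-edges | ready=[] | order so far=[0, 2, 1, 4, 3]
New canonical toposort: [0, 2, 1, 4, 3]
Compare positions:
  Node 0: index 0 -> 0 (same)
  Node 1: index 2 -> 2 (same)
  Node 2: index 1 -> 1 (same)
  Node 3: index 3 -> 4 (moved)
  Node 4: index 4 -> 3 (moved)
Nodes that changed position: 3 4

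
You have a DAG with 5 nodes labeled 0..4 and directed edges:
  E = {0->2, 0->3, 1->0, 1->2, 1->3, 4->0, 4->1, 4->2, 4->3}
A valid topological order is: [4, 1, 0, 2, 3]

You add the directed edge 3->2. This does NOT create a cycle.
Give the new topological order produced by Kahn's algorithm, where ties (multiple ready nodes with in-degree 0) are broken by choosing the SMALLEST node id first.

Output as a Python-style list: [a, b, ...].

Old toposort: [4, 1, 0, 2, 3]
Added edge: 3->2
Position of 3 (4) > position of 2 (3). Must reorder: 3 must now come before 2.
Run Kahn's algorithm (break ties by smallest node id):
  initial in-degrees: [2, 1, 4, 3, 0]
  ready (indeg=0): [4]
  pop 4: indeg[0]->1; indeg[1]->0; indeg[2]->3; indeg[3]->2 | ready=[1] | order so far=[4]
  pop 1: indeg[0]->0; indeg[2]->2; indeg[3]->1 | ready=[0] | order so far=[4, 1]
  pop 0: indeg[2]->1; indeg[3]->0 | ready=[3] | order so far=[4, 1, 0]
  pop 3: indeg[2]->0 | ready=[2] | order so far=[4, 1, 0, 3]
  pop 2: no out-edges | ready=[] | order so far=[4, 1, 0, 3, 2]
  Result: [4, 1, 0, 3, 2]

Answer: [4, 1, 0, 3, 2]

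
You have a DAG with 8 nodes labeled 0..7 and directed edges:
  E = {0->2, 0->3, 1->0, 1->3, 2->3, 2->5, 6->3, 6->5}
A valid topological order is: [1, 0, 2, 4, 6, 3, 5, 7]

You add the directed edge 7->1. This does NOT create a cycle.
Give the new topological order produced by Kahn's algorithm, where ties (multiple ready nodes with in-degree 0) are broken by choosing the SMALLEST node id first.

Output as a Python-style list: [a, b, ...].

Old toposort: [1, 0, 2, 4, 6, 3, 5, 7]
Added edge: 7->1
Position of 7 (7) > position of 1 (0). Must reorder: 7 must now come before 1.
Run Kahn's algorithm (break ties by smallest node id):
  initial in-degrees: [1, 1, 1, 4, 0, 2, 0, 0]
  ready (indeg=0): [4, 6, 7]
  pop 4: no out-edges | ready=[6, 7] | order so far=[4]
  pop 6: indeg[3]->3; indeg[5]->1 | ready=[7] | order so far=[4, 6]
  pop 7: indeg[1]->0 | ready=[1] | order so far=[4, 6, 7]
  pop 1: indeg[0]->0; indeg[3]->2 | ready=[0] | order so far=[4, 6, 7, 1]
  pop 0: indeg[2]->0; indeg[3]->1 | ready=[2] | order so far=[4, 6, 7, 1, 0]
  pop 2: indeg[3]->0; indeg[5]->0 | ready=[3, 5] | order so far=[4, 6, 7, 1, 0, 2]
  pop 3: no out-edges | ready=[5] | order so far=[4, 6, 7, 1, 0, 2, 3]
  pop 5: no out-edges | ready=[] | order so far=[4, 6, 7, 1, 0, 2, 3, 5]
  Result: [4, 6, 7, 1, 0, 2, 3, 5]

Answer: [4, 6, 7, 1, 0, 2, 3, 5]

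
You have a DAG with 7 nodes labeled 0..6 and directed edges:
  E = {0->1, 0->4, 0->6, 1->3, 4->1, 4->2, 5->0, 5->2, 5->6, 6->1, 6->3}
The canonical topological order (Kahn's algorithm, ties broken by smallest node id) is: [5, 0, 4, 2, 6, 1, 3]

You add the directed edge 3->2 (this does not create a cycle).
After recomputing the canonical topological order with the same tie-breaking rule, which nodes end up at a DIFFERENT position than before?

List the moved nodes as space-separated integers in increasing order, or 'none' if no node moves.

Answer: 1 2 3 6

Derivation:
Old toposort: [5, 0, 4, 2, 6, 1, 3]
Added edge 3->2
Recompute Kahn (smallest-id tiebreak):
  initial in-degrees: [1, 3, 3, 2, 1, 0, 2]
  ready (indeg=0): [5]
  pop 5: indeg[0]->0; indeg[2]->2; indeg[6]->1 | ready=[0] | order so far=[5]
  pop 0: indeg[1]->2; indeg[4]->0; indeg[6]->0 | ready=[4, 6] | order so far=[5, 0]
  pop 4: indeg[1]->1; indeg[2]->1 | ready=[6] | order so far=[5, 0, 4]
  pop 6: indeg[1]->0; indeg[3]->1 | ready=[1] | order so far=[5, 0, 4, 6]
  pop 1: indeg[3]->0 | ready=[3] | order so far=[5, 0, 4, 6, 1]
  pop 3: indeg[2]->0 | ready=[2] | order so far=[5, 0, 4, 6, 1, 3]
  pop 2: no out-edges | ready=[] | order so far=[5, 0, 4, 6, 1, 3, 2]
New canonical toposort: [5, 0, 4, 6, 1, 3, 2]
Compare positions:
  Node 0: index 1 -> 1 (same)
  Node 1: index 5 -> 4 (moved)
  Node 2: index 3 -> 6 (moved)
  Node 3: index 6 -> 5 (moved)
  Node 4: index 2 -> 2 (same)
  Node 5: index 0 -> 0 (same)
  Node 6: index 4 -> 3 (moved)
Nodes that changed position: 1 2 3 6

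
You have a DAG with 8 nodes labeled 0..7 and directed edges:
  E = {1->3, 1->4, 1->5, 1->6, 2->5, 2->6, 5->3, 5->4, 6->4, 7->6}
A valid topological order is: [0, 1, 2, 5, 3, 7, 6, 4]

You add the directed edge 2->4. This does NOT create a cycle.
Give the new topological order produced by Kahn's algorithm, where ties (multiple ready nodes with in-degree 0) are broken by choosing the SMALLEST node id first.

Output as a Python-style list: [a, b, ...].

Old toposort: [0, 1, 2, 5, 3, 7, 6, 4]
Added edge: 2->4
Position of 2 (2) < position of 4 (7). Old order still valid.
Run Kahn's algorithm (break ties by smallest node id):
  initial in-degrees: [0, 0, 0, 2, 4, 2, 3, 0]
  ready (indeg=0): [0, 1, 2, 7]
  pop 0: no out-edges | ready=[1, 2, 7] | order so far=[0]
  pop 1: indeg[3]->1; indeg[4]->3; indeg[5]->1; indeg[6]->2 | ready=[2, 7] | order so far=[0, 1]
  pop 2: indeg[4]->2; indeg[5]->0; indeg[6]->1 | ready=[5, 7] | order so far=[0, 1, 2]
  pop 5: indeg[3]->0; indeg[4]->1 | ready=[3, 7] | order so far=[0, 1, 2, 5]
  pop 3: no out-edges | ready=[7] | order so far=[0, 1, 2, 5, 3]
  pop 7: indeg[6]->0 | ready=[6] | order so far=[0, 1, 2, 5, 3, 7]
  pop 6: indeg[4]->0 | ready=[4] | order so far=[0, 1, 2, 5, 3, 7, 6]
  pop 4: no out-edges | ready=[] | order so far=[0, 1, 2, 5, 3, 7, 6, 4]
  Result: [0, 1, 2, 5, 3, 7, 6, 4]

Answer: [0, 1, 2, 5, 3, 7, 6, 4]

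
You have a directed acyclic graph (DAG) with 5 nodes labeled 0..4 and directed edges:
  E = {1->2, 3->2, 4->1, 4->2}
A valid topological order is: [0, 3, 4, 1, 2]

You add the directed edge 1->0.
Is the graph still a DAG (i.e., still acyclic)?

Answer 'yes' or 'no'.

Given toposort: [0, 3, 4, 1, 2]
Position of 1: index 3; position of 0: index 0
New edge 1->0: backward (u after v in old order)
Backward edge: old toposort is now invalid. Check if this creates a cycle.
Does 0 already reach 1? Reachable from 0: [0]. NO -> still a DAG (reorder needed).
Still a DAG? yes

Answer: yes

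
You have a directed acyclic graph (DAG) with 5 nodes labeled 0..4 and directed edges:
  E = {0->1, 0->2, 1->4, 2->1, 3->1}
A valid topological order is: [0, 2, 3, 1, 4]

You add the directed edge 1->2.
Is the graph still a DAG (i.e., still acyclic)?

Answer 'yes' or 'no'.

Answer: no

Derivation:
Given toposort: [0, 2, 3, 1, 4]
Position of 1: index 3; position of 2: index 1
New edge 1->2: backward (u after v in old order)
Backward edge: old toposort is now invalid. Check if this creates a cycle.
Does 2 already reach 1? Reachable from 2: [1, 2, 4]. YES -> cycle!
Still a DAG? no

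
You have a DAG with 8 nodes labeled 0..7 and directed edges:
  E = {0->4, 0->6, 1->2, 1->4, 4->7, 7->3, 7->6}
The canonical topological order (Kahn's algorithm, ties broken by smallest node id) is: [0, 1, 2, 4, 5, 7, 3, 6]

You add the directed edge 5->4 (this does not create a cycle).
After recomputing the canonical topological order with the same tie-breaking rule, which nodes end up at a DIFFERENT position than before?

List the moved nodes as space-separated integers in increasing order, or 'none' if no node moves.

Old toposort: [0, 1, 2, 4, 5, 7, 3, 6]
Added edge 5->4
Recompute Kahn (smallest-id tiebreak):
  initial in-degrees: [0, 0, 1, 1, 3, 0, 2, 1]
  ready (indeg=0): [0, 1, 5]
  pop 0: indeg[4]->2; indeg[6]->1 | ready=[1, 5] | order so far=[0]
  pop 1: indeg[2]->0; indeg[4]->1 | ready=[2, 5] | order so far=[0, 1]
  pop 2: no out-edges | ready=[5] | order so far=[0, 1, 2]
  pop 5: indeg[4]->0 | ready=[4] | order so far=[0, 1, 2, 5]
  pop 4: indeg[7]->0 | ready=[7] | order so far=[0, 1, 2, 5, 4]
  pop 7: indeg[3]->0; indeg[6]->0 | ready=[3, 6] | order so far=[0, 1, 2, 5, 4, 7]
  pop 3: no out-edges | ready=[6] | order so far=[0, 1, 2, 5, 4, 7, 3]
  pop 6: no out-edges | ready=[] | order so far=[0, 1, 2, 5, 4, 7, 3, 6]
New canonical toposort: [0, 1, 2, 5, 4, 7, 3, 6]
Compare positions:
  Node 0: index 0 -> 0 (same)
  Node 1: index 1 -> 1 (same)
  Node 2: index 2 -> 2 (same)
  Node 3: index 6 -> 6 (same)
  Node 4: index 3 -> 4 (moved)
  Node 5: index 4 -> 3 (moved)
  Node 6: index 7 -> 7 (same)
  Node 7: index 5 -> 5 (same)
Nodes that changed position: 4 5

Answer: 4 5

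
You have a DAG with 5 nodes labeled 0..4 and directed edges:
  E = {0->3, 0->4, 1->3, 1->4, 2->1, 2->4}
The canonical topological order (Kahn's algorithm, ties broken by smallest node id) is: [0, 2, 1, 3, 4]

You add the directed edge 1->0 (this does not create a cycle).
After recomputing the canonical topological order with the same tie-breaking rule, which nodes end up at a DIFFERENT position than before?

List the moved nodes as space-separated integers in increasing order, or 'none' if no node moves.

Old toposort: [0, 2, 1, 3, 4]
Added edge 1->0
Recompute Kahn (smallest-id tiebreak):
  initial in-degrees: [1, 1, 0, 2, 3]
  ready (indeg=0): [2]
  pop 2: indeg[1]->0; indeg[4]->2 | ready=[1] | order so far=[2]
  pop 1: indeg[0]->0; indeg[3]->1; indeg[4]->1 | ready=[0] | order so far=[2, 1]
  pop 0: indeg[3]->0; indeg[4]->0 | ready=[3, 4] | order so far=[2, 1, 0]
  pop 3: no out-edges | ready=[4] | order so far=[2, 1, 0, 3]
  pop 4: no out-edges | ready=[] | order so far=[2, 1, 0, 3, 4]
New canonical toposort: [2, 1, 0, 3, 4]
Compare positions:
  Node 0: index 0 -> 2 (moved)
  Node 1: index 2 -> 1 (moved)
  Node 2: index 1 -> 0 (moved)
  Node 3: index 3 -> 3 (same)
  Node 4: index 4 -> 4 (same)
Nodes that changed position: 0 1 2

Answer: 0 1 2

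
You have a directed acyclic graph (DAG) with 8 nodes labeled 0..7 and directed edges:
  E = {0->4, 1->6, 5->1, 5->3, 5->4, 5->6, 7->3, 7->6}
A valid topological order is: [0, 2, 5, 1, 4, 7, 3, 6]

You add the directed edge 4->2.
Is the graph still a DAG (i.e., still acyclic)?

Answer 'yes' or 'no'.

Given toposort: [0, 2, 5, 1, 4, 7, 3, 6]
Position of 4: index 4; position of 2: index 1
New edge 4->2: backward (u after v in old order)
Backward edge: old toposort is now invalid. Check if this creates a cycle.
Does 2 already reach 4? Reachable from 2: [2]. NO -> still a DAG (reorder needed).
Still a DAG? yes

Answer: yes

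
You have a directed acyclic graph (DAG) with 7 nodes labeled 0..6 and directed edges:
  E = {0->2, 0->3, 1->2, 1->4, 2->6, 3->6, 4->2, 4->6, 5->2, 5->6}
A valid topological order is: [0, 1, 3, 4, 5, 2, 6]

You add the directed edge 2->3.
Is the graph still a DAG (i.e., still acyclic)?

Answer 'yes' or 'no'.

Answer: yes

Derivation:
Given toposort: [0, 1, 3, 4, 5, 2, 6]
Position of 2: index 5; position of 3: index 2
New edge 2->3: backward (u after v in old order)
Backward edge: old toposort is now invalid. Check if this creates a cycle.
Does 3 already reach 2? Reachable from 3: [3, 6]. NO -> still a DAG (reorder needed).
Still a DAG? yes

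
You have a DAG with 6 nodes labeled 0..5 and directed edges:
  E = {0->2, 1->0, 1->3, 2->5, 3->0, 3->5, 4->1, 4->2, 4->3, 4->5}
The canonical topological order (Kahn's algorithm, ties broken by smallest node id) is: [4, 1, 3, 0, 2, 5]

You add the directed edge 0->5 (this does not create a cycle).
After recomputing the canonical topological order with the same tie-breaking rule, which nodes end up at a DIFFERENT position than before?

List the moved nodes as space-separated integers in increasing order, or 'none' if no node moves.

Answer: none

Derivation:
Old toposort: [4, 1, 3, 0, 2, 5]
Added edge 0->5
Recompute Kahn (smallest-id tiebreak):
  initial in-degrees: [2, 1, 2, 2, 0, 4]
  ready (indeg=0): [4]
  pop 4: indeg[1]->0; indeg[2]->1; indeg[3]->1; indeg[5]->3 | ready=[1] | order so far=[4]
  pop 1: indeg[0]->1; indeg[3]->0 | ready=[3] | order so far=[4, 1]
  pop 3: indeg[0]->0; indeg[5]->2 | ready=[0] | order so far=[4, 1, 3]
  pop 0: indeg[2]->0; indeg[5]->1 | ready=[2] | order so far=[4, 1, 3, 0]
  pop 2: indeg[5]->0 | ready=[5] | order so far=[4, 1, 3, 0, 2]
  pop 5: no out-edges | ready=[] | order so far=[4, 1, 3, 0, 2, 5]
New canonical toposort: [4, 1, 3, 0, 2, 5]
Compare positions:
  Node 0: index 3 -> 3 (same)
  Node 1: index 1 -> 1 (same)
  Node 2: index 4 -> 4 (same)
  Node 3: index 2 -> 2 (same)
  Node 4: index 0 -> 0 (same)
  Node 5: index 5 -> 5 (same)
Nodes that changed position: none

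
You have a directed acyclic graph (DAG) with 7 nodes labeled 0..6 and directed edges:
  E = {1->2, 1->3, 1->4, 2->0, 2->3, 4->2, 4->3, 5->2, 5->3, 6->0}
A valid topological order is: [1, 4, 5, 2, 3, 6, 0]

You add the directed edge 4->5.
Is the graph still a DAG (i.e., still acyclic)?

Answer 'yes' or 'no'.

Given toposort: [1, 4, 5, 2, 3, 6, 0]
Position of 4: index 1; position of 5: index 2
New edge 4->5: forward
Forward edge: respects the existing order. Still a DAG, same toposort still valid.
Still a DAG? yes

Answer: yes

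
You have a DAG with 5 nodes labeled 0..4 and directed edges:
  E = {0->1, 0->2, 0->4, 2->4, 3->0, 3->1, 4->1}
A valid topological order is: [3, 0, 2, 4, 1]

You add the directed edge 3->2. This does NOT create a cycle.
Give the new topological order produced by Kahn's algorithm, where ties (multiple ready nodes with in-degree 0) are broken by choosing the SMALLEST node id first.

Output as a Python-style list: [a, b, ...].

Answer: [3, 0, 2, 4, 1]

Derivation:
Old toposort: [3, 0, 2, 4, 1]
Added edge: 3->2
Position of 3 (0) < position of 2 (2). Old order still valid.
Run Kahn's algorithm (break ties by smallest node id):
  initial in-degrees: [1, 3, 2, 0, 2]
  ready (indeg=0): [3]
  pop 3: indeg[0]->0; indeg[1]->2; indeg[2]->1 | ready=[0] | order so far=[3]
  pop 0: indeg[1]->1; indeg[2]->0; indeg[4]->1 | ready=[2] | order so far=[3, 0]
  pop 2: indeg[4]->0 | ready=[4] | order so far=[3, 0, 2]
  pop 4: indeg[1]->0 | ready=[1] | order so far=[3, 0, 2, 4]
  pop 1: no out-edges | ready=[] | order so far=[3, 0, 2, 4, 1]
  Result: [3, 0, 2, 4, 1]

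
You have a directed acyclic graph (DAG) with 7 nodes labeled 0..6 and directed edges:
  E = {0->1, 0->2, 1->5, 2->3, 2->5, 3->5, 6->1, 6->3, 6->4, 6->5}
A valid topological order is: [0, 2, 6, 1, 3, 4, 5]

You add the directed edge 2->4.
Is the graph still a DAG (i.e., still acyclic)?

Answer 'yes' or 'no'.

Answer: yes

Derivation:
Given toposort: [0, 2, 6, 1, 3, 4, 5]
Position of 2: index 1; position of 4: index 5
New edge 2->4: forward
Forward edge: respects the existing order. Still a DAG, same toposort still valid.
Still a DAG? yes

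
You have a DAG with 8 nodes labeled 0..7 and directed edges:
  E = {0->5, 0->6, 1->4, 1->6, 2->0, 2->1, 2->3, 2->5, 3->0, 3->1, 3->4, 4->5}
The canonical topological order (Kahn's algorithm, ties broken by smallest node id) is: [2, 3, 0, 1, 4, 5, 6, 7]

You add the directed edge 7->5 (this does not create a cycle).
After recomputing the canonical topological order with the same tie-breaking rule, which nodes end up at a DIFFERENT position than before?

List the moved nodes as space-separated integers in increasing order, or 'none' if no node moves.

Answer: 5 6 7

Derivation:
Old toposort: [2, 3, 0, 1, 4, 5, 6, 7]
Added edge 7->5
Recompute Kahn (smallest-id tiebreak):
  initial in-degrees: [2, 2, 0, 1, 2, 4, 2, 0]
  ready (indeg=0): [2, 7]
  pop 2: indeg[0]->1; indeg[1]->1; indeg[3]->0; indeg[5]->3 | ready=[3, 7] | order so far=[2]
  pop 3: indeg[0]->0; indeg[1]->0; indeg[4]->1 | ready=[0, 1, 7] | order so far=[2, 3]
  pop 0: indeg[5]->2; indeg[6]->1 | ready=[1, 7] | order so far=[2, 3, 0]
  pop 1: indeg[4]->0; indeg[6]->0 | ready=[4, 6, 7] | order so far=[2, 3, 0, 1]
  pop 4: indeg[5]->1 | ready=[6, 7] | order so far=[2, 3, 0, 1, 4]
  pop 6: no out-edges | ready=[7] | order so far=[2, 3, 0, 1, 4, 6]
  pop 7: indeg[5]->0 | ready=[5] | order so far=[2, 3, 0, 1, 4, 6, 7]
  pop 5: no out-edges | ready=[] | order so far=[2, 3, 0, 1, 4, 6, 7, 5]
New canonical toposort: [2, 3, 0, 1, 4, 6, 7, 5]
Compare positions:
  Node 0: index 2 -> 2 (same)
  Node 1: index 3 -> 3 (same)
  Node 2: index 0 -> 0 (same)
  Node 3: index 1 -> 1 (same)
  Node 4: index 4 -> 4 (same)
  Node 5: index 5 -> 7 (moved)
  Node 6: index 6 -> 5 (moved)
  Node 7: index 7 -> 6 (moved)
Nodes that changed position: 5 6 7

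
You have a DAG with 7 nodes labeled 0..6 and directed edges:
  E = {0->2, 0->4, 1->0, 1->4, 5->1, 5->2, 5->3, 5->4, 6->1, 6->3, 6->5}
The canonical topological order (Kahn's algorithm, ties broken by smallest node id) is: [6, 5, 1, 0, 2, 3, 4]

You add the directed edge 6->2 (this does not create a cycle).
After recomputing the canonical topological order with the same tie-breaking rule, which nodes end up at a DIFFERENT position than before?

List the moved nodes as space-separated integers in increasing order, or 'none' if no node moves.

Answer: none

Derivation:
Old toposort: [6, 5, 1, 0, 2, 3, 4]
Added edge 6->2
Recompute Kahn (smallest-id tiebreak):
  initial in-degrees: [1, 2, 3, 2, 3, 1, 0]
  ready (indeg=0): [6]
  pop 6: indeg[1]->1; indeg[2]->2; indeg[3]->1; indeg[5]->0 | ready=[5] | order so far=[6]
  pop 5: indeg[1]->0; indeg[2]->1; indeg[3]->0; indeg[4]->2 | ready=[1, 3] | order so far=[6, 5]
  pop 1: indeg[0]->0; indeg[4]->1 | ready=[0, 3] | order so far=[6, 5, 1]
  pop 0: indeg[2]->0; indeg[4]->0 | ready=[2, 3, 4] | order so far=[6, 5, 1, 0]
  pop 2: no out-edges | ready=[3, 4] | order so far=[6, 5, 1, 0, 2]
  pop 3: no out-edges | ready=[4] | order so far=[6, 5, 1, 0, 2, 3]
  pop 4: no out-edges | ready=[] | order so far=[6, 5, 1, 0, 2, 3, 4]
New canonical toposort: [6, 5, 1, 0, 2, 3, 4]
Compare positions:
  Node 0: index 3 -> 3 (same)
  Node 1: index 2 -> 2 (same)
  Node 2: index 4 -> 4 (same)
  Node 3: index 5 -> 5 (same)
  Node 4: index 6 -> 6 (same)
  Node 5: index 1 -> 1 (same)
  Node 6: index 0 -> 0 (same)
Nodes that changed position: none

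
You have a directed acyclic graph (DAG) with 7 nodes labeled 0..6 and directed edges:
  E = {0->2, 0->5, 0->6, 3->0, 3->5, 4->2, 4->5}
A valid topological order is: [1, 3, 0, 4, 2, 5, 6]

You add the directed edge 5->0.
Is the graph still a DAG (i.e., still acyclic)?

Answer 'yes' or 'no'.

Given toposort: [1, 3, 0, 4, 2, 5, 6]
Position of 5: index 5; position of 0: index 2
New edge 5->0: backward (u after v in old order)
Backward edge: old toposort is now invalid. Check if this creates a cycle.
Does 0 already reach 5? Reachable from 0: [0, 2, 5, 6]. YES -> cycle!
Still a DAG? no

Answer: no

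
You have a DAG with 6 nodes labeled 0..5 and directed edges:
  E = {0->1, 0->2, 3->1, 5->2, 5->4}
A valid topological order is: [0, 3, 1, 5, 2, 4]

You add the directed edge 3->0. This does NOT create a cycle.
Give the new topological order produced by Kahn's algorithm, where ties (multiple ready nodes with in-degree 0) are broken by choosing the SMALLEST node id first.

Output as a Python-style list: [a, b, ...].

Answer: [3, 0, 1, 5, 2, 4]

Derivation:
Old toposort: [0, 3, 1, 5, 2, 4]
Added edge: 3->0
Position of 3 (1) > position of 0 (0). Must reorder: 3 must now come before 0.
Run Kahn's algorithm (break ties by smallest node id):
  initial in-degrees: [1, 2, 2, 0, 1, 0]
  ready (indeg=0): [3, 5]
  pop 3: indeg[0]->0; indeg[1]->1 | ready=[0, 5] | order so far=[3]
  pop 0: indeg[1]->0; indeg[2]->1 | ready=[1, 5] | order so far=[3, 0]
  pop 1: no out-edges | ready=[5] | order so far=[3, 0, 1]
  pop 5: indeg[2]->0; indeg[4]->0 | ready=[2, 4] | order so far=[3, 0, 1, 5]
  pop 2: no out-edges | ready=[4] | order so far=[3, 0, 1, 5, 2]
  pop 4: no out-edges | ready=[] | order so far=[3, 0, 1, 5, 2, 4]
  Result: [3, 0, 1, 5, 2, 4]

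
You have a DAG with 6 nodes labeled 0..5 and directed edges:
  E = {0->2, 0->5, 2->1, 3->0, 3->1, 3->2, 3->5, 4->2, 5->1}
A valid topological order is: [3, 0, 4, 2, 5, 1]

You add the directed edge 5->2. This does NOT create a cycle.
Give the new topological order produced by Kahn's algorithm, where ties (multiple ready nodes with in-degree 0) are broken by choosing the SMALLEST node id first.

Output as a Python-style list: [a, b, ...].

Old toposort: [3, 0, 4, 2, 5, 1]
Added edge: 5->2
Position of 5 (4) > position of 2 (3). Must reorder: 5 must now come before 2.
Run Kahn's algorithm (break ties by smallest node id):
  initial in-degrees: [1, 3, 4, 0, 0, 2]
  ready (indeg=0): [3, 4]
  pop 3: indeg[0]->0; indeg[1]->2; indeg[2]->3; indeg[5]->1 | ready=[0, 4] | order so far=[3]
  pop 0: indeg[2]->2; indeg[5]->0 | ready=[4, 5] | order so far=[3, 0]
  pop 4: indeg[2]->1 | ready=[5] | order so far=[3, 0, 4]
  pop 5: indeg[1]->1; indeg[2]->0 | ready=[2] | order so far=[3, 0, 4, 5]
  pop 2: indeg[1]->0 | ready=[1] | order so far=[3, 0, 4, 5, 2]
  pop 1: no out-edges | ready=[] | order so far=[3, 0, 4, 5, 2, 1]
  Result: [3, 0, 4, 5, 2, 1]

Answer: [3, 0, 4, 5, 2, 1]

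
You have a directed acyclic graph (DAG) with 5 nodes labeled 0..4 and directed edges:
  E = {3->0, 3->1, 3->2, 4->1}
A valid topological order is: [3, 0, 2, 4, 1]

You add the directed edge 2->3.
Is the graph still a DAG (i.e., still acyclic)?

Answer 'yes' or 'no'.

Answer: no

Derivation:
Given toposort: [3, 0, 2, 4, 1]
Position of 2: index 2; position of 3: index 0
New edge 2->3: backward (u after v in old order)
Backward edge: old toposort is now invalid. Check if this creates a cycle.
Does 3 already reach 2? Reachable from 3: [0, 1, 2, 3]. YES -> cycle!
Still a DAG? no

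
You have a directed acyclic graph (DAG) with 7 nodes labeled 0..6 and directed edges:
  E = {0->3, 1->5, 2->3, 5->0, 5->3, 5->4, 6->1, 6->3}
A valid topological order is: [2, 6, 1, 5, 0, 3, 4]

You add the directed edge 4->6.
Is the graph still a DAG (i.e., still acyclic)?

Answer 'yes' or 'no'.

Given toposort: [2, 6, 1, 5, 0, 3, 4]
Position of 4: index 6; position of 6: index 1
New edge 4->6: backward (u after v in old order)
Backward edge: old toposort is now invalid. Check if this creates a cycle.
Does 6 already reach 4? Reachable from 6: [0, 1, 3, 4, 5, 6]. YES -> cycle!
Still a DAG? no

Answer: no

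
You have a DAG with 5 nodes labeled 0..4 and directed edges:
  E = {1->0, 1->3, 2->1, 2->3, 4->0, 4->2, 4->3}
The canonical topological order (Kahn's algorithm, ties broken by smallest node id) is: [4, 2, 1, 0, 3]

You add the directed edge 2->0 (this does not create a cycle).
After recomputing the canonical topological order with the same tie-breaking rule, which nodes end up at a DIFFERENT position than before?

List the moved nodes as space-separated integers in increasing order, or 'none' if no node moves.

Answer: none

Derivation:
Old toposort: [4, 2, 1, 0, 3]
Added edge 2->0
Recompute Kahn (smallest-id tiebreak):
  initial in-degrees: [3, 1, 1, 3, 0]
  ready (indeg=0): [4]
  pop 4: indeg[0]->2; indeg[2]->0; indeg[3]->2 | ready=[2] | order so far=[4]
  pop 2: indeg[0]->1; indeg[1]->0; indeg[3]->1 | ready=[1] | order so far=[4, 2]
  pop 1: indeg[0]->0; indeg[3]->0 | ready=[0, 3] | order so far=[4, 2, 1]
  pop 0: no out-edges | ready=[3] | order so far=[4, 2, 1, 0]
  pop 3: no out-edges | ready=[] | order so far=[4, 2, 1, 0, 3]
New canonical toposort: [4, 2, 1, 0, 3]
Compare positions:
  Node 0: index 3 -> 3 (same)
  Node 1: index 2 -> 2 (same)
  Node 2: index 1 -> 1 (same)
  Node 3: index 4 -> 4 (same)
  Node 4: index 0 -> 0 (same)
Nodes that changed position: none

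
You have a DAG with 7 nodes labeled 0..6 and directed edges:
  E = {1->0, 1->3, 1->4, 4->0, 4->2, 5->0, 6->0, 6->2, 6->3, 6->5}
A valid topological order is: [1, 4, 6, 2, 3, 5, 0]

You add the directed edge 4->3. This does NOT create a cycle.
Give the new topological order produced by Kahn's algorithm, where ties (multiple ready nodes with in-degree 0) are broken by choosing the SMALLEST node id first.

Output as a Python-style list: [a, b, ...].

Answer: [1, 4, 6, 2, 3, 5, 0]

Derivation:
Old toposort: [1, 4, 6, 2, 3, 5, 0]
Added edge: 4->3
Position of 4 (1) < position of 3 (4). Old order still valid.
Run Kahn's algorithm (break ties by smallest node id):
  initial in-degrees: [4, 0, 2, 3, 1, 1, 0]
  ready (indeg=0): [1, 6]
  pop 1: indeg[0]->3; indeg[3]->2; indeg[4]->0 | ready=[4, 6] | order so far=[1]
  pop 4: indeg[0]->2; indeg[2]->1; indeg[3]->1 | ready=[6] | order so far=[1, 4]
  pop 6: indeg[0]->1; indeg[2]->0; indeg[3]->0; indeg[5]->0 | ready=[2, 3, 5] | order so far=[1, 4, 6]
  pop 2: no out-edges | ready=[3, 5] | order so far=[1, 4, 6, 2]
  pop 3: no out-edges | ready=[5] | order so far=[1, 4, 6, 2, 3]
  pop 5: indeg[0]->0 | ready=[0] | order so far=[1, 4, 6, 2, 3, 5]
  pop 0: no out-edges | ready=[] | order so far=[1, 4, 6, 2, 3, 5, 0]
  Result: [1, 4, 6, 2, 3, 5, 0]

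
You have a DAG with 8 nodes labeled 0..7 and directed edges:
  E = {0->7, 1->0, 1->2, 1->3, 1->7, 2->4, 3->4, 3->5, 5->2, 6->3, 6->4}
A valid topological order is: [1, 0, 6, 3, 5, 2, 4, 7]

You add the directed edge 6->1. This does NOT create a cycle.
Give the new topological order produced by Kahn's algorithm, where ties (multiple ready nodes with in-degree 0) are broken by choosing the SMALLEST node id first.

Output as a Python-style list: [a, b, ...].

Answer: [6, 1, 0, 3, 5, 2, 4, 7]

Derivation:
Old toposort: [1, 0, 6, 3, 5, 2, 4, 7]
Added edge: 6->1
Position of 6 (2) > position of 1 (0). Must reorder: 6 must now come before 1.
Run Kahn's algorithm (break ties by smallest node id):
  initial in-degrees: [1, 1, 2, 2, 3, 1, 0, 2]
  ready (indeg=0): [6]
  pop 6: indeg[1]->0; indeg[3]->1; indeg[4]->2 | ready=[1] | order so far=[6]
  pop 1: indeg[0]->0; indeg[2]->1; indeg[3]->0; indeg[7]->1 | ready=[0, 3] | order so far=[6, 1]
  pop 0: indeg[7]->0 | ready=[3, 7] | order so far=[6, 1, 0]
  pop 3: indeg[4]->1; indeg[5]->0 | ready=[5, 7] | order so far=[6, 1, 0, 3]
  pop 5: indeg[2]->0 | ready=[2, 7] | order so far=[6, 1, 0, 3, 5]
  pop 2: indeg[4]->0 | ready=[4, 7] | order so far=[6, 1, 0, 3, 5, 2]
  pop 4: no out-edges | ready=[7] | order so far=[6, 1, 0, 3, 5, 2, 4]
  pop 7: no out-edges | ready=[] | order so far=[6, 1, 0, 3, 5, 2, 4, 7]
  Result: [6, 1, 0, 3, 5, 2, 4, 7]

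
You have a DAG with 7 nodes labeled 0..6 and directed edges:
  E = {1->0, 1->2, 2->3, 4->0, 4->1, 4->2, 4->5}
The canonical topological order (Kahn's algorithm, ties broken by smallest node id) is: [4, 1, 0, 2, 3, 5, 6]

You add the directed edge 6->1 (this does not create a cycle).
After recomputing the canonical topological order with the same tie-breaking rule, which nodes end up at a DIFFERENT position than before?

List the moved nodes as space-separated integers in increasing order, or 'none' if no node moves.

Answer: 0 1 2 3 5 6

Derivation:
Old toposort: [4, 1, 0, 2, 3, 5, 6]
Added edge 6->1
Recompute Kahn (smallest-id tiebreak):
  initial in-degrees: [2, 2, 2, 1, 0, 1, 0]
  ready (indeg=0): [4, 6]
  pop 4: indeg[0]->1; indeg[1]->1; indeg[2]->1; indeg[5]->0 | ready=[5, 6] | order so far=[4]
  pop 5: no out-edges | ready=[6] | order so far=[4, 5]
  pop 6: indeg[1]->0 | ready=[1] | order so far=[4, 5, 6]
  pop 1: indeg[0]->0; indeg[2]->0 | ready=[0, 2] | order so far=[4, 5, 6, 1]
  pop 0: no out-edges | ready=[2] | order so far=[4, 5, 6, 1, 0]
  pop 2: indeg[3]->0 | ready=[3] | order so far=[4, 5, 6, 1, 0, 2]
  pop 3: no out-edges | ready=[] | order so far=[4, 5, 6, 1, 0, 2, 3]
New canonical toposort: [4, 5, 6, 1, 0, 2, 3]
Compare positions:
  Node 0: index 2 -> 4 (moved)
  Node 1: index 1 -> 3 (moved)
  Node 2: index 3 -> 5 (moved)
  Node 3: index 4 -> 6 (moved)
  Node 4: index 0 -> 0 (same)
  Node 5: index 5 -> 1 (moved)
  Node 6: index 6 -> 2 (moved)
Nodes that changed position: 0 1 2 3 5 6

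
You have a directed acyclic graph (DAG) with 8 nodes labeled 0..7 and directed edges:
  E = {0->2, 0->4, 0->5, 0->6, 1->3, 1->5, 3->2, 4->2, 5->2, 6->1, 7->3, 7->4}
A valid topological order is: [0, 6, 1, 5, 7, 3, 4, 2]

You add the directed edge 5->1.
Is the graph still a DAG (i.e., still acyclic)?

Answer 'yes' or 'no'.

Answer: no

Derivation:
Given toposort: [0, 6, 1, 5, 7, 3, 4, 2]
Position of 5: index 3; position of 1: index 2
New edge 5->1: backward (u after v in old order)
Backward edge: old toposort is now invalid. Check if this creates a cycle.
Does 1 already reach 5? Reachable from 1: [1, 2, 3, 5]. YES -> cycle!
Still a DAG? no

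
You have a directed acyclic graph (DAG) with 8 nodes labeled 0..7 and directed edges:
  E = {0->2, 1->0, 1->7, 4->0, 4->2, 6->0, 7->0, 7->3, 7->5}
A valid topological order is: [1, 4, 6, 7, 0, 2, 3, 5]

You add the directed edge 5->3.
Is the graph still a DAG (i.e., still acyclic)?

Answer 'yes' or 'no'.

Answer: yes

Derivation:
Given toposort: [1, 4, 6, 7, 0, 2, 3, 5]
Position of 5: index 7; position of 3: index 6
New edge 5->3: backward (u after v in old order)
Backward edge: old toposort is now invalid. Check if this creates a cycle.
Does 3 already reach 5? Reachable from 3: [3]. NO -> still a DAG (reorder needed).
Still a DAG? yes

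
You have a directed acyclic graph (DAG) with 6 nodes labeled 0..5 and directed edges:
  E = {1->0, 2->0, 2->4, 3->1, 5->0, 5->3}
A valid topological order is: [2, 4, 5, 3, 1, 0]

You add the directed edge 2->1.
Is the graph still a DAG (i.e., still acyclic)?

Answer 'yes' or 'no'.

Answer: yes

Derivation:
Given toposort: [2, 4, 5, 3, 1, 0]
Position of 2: index 0; position of 1: index 4
New edge 2->1: forward
Forward edge: respects the existing order. Still a DAG, same toposort still valid.
Still a DAG? yes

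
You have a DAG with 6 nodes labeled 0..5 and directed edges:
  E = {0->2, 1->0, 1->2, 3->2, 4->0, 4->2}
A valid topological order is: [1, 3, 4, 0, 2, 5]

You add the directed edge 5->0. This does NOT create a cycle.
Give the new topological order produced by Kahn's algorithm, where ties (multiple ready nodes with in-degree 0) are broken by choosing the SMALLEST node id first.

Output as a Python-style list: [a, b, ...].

Answer: [1, 3, 4, 5, 0, 2]

Derivation:
Old toposort: [1, 3, 4, 0, 2, 5]
Added edge: 5->0
Position of 5 (5) > position of 0 (3). Must reorder: 5 must now come before 0.
Run Kahn's algorithm (break ties by smallest node id):
  initial in-degrees: [3, 0, 4, 0, 0, 0]
  ready (indeg=0): [1, 3, 4, 5]
  pop 1: indeg[0]->2; indeg[2]->3 | ready=[3, 4, 5] | order so far=[1]
  pop 3: indeg[2]->2 | ready=[4, 5] | order so far=[1, 3]
  pop 4: indeg[0]->1; indeg[2]->1 | ready=[5] | order so far=[1, 3, 4]
  pop 5: indeg[0]->0 | ready=[0] | order so far=[1, 3, 4, 5]
  pop 0: indeg[2]->0 | ready=[2] | order so far=[1, 3, 4, 5, 0]
  pop 2: no out-edges | ready=[] | order so far=[1, 3, 4, 5, 0, 2]
  Result: [1, 3, 4, 5, 0, 2]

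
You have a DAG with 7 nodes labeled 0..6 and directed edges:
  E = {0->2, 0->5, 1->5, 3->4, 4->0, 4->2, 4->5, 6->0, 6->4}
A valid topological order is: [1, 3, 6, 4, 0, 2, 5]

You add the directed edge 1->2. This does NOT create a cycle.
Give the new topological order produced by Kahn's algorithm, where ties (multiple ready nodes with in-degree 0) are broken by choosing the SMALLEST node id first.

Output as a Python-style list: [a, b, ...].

Answer: [1, 3, 6, 4, 0, 2, 5]

Derivation:
Old toposort: [1, 3, 6, 4, 0, 2, 5]
Added edge: 1->2
Position of 1 (0) < position of 2 (5). Old order still valid.
Run Kahn's algorithm (break ties by smallest node id):
  initial in-degrees: [2, 0, 3, 0, 2, 3, 0]
  ready (indeg=0): [1, 3, 6]
  pop 1: indeg[2]->2; indeg[5]->2 | ready=[3, 6] | order so far=[1]
  pop 3: indeg[4]->1 | ready=[6] | order so far=[1, 3]
  pop 6: indeg[0]->1; indeg[4]->0 | ready=[4] | order so far=[1, 3, 6]
  pop 4: indeg[0]->0; indeg[2]->1; indeg[5]->1 | ready=[0] | order so far=[1, 3, 6, 4]
  pop 0: indeg[2]->0; indeg[5]->0 | ready=[2, 5] | order so far=[1, 3, 6, 4, 0]
  pop 2: no out-edges | ready=[5] | order so far=[1, 3, 6, 4, 0, 2]
  pop 5: no out-edges | ready=[] | order so far=[1, 3, 6, 4, 0, 2, 5]
  Result: [1, 3, 6, 4, 0, 2, 5]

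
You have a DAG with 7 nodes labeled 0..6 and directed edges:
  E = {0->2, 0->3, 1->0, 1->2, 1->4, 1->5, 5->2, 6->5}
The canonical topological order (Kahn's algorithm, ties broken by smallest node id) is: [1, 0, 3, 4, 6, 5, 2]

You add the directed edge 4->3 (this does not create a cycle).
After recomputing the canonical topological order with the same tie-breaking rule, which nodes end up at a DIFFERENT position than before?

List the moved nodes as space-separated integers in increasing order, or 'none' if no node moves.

Old toposort: [1, 0, 3, 4, 6, 5, 2]
Added edge 4->3
Recompute Kahn (smallest-id tiebreak):
  initial in-degrees: [1, 0, 3, 2, 1, 2, 0]
  ready (indeg=0): [1, 6]
  pop 1: indeg[0]->0; indeg[2]->2; indeg[4]->0; indeg[5]->1 | ready=[0, 4, 6] | order so far=[1]
  pop 0: indeg[2]->1; indeg[3]->1 | ready=[4, 6] | order so far=[1, 0]
  pop 4: indeg[3]->0 | ready=[3, 6] | order so far=[1, 0, 4]
  pop 3: no out-edges | ready=[6] | order so far=[1, 0, 4, 3]
  pop 6: indeg[5]->0 | ready=[5] | order so far=[1, 0, 4, 3, 6]
  pop 5: indeg[2]->0 | ready=[2] | order so far=[1, 0, 4, 3, 6, 5]
  pop 2: no out-edges | ready=[] | order so far=[1, 0, 4, 3, 6, 5, 2]
New canonical toposort: [1, 0, 4, 3, 6, 5, 2]
Compare positions:
  Node 0: index 1 -> 1 (same)
  Node 1: index 0 -> 0 (same)
  Node 2: index 6 -> 6 (same)
  Node 3: index 2 -> 3 (moved)
  Node 4: index 3 -> 2 (moved)
  Node 5: index 5 -> 5 (same)
  Node 6: index 4 -> 4 (same)
Nodes that changed position: 3 4

Answer: 3 4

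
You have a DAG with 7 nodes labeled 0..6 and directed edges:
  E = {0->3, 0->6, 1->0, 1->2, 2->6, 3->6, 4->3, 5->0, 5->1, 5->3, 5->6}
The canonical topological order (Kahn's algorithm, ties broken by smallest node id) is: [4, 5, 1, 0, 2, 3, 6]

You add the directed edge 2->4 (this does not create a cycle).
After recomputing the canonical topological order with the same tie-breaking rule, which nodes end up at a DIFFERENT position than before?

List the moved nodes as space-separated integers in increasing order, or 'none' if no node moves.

Old toposort: [4, 5, 1, 0, 2, 3, 6]
Added edge 2->4
Recompute Kahn (smallest-id tiebreak):
  initial in-degrees: [2, 1, 1, 3, 1, 0, 4]
  ready (indeg=0): [5]
  pop 5: indeg[0]->1; indeg[1]->0; indeg[3]->2; indeg[6]->3 | ready=[1] | order so far=[5]
  pop 1: indeg[0]->0; indeg[2]->0 | ready=[0, 2] | order so far=[5, 1]
  pop 0: indeg[3]->1; indeg[6]->2 | ready=[2] | order so far=[5, 1, 0]
  pop 2: indeg[4]->0; indeg[6]->1 | ready=[4] | order so far=[5, 1, 0, 2]
  pop 4: indeg[3]->0 | ready=[3] | order so far=[5, 1, 0, 2, 4]
  pop 3: indeg[6]->0 | ready=[6] | order so far=[5, 1, 0, 2, 4, 3]
  pop 6: no out-edges | ready=[] | order so far=[5, 1, 0, 2, 4, 3, 6]
New canonical toposort: [5, 1, 0, 2, 4, 3, 6]
Compare positions:
  Node 0: index 3 -> 2 (moved)
  Node 1: index 2 -> 1 (moved)
  Node 2: index 4 -> 3 (moved)
  Node 3: index 5 -> 5 (same)
  Node 4: index 0 -> 4 (moved)
  Node 5: index 1 -> 0 (moved)
  Node 6: index 6 -> 6 (same)
Nodes that changed position: 0 1 2 4 5

Answer: 0 1 2 4 5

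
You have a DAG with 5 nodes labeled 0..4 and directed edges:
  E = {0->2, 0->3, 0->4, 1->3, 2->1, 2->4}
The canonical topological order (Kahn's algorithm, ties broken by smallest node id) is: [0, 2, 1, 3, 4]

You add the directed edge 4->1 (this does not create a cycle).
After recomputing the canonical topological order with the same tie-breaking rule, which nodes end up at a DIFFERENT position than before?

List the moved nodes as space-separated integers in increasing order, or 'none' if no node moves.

Old toposort: [0, 2, 1, 3, 4]
Added edge 4->1
Recompute Kahn (smallest-id tiebreak):
  initial in-degrees: [0, 2, 1, 2, 2]
  ready (indeg=0): [0]
  pop 0: indeg[2]->0; indeg[3]->1; indeg[4]->1 | ready=[2] | order so far=[0]
  pop 2: indeg[1]->1; indeg[4]->0 | ready=[4] | order so far=[0, 2]
  pop 4: indeg[1]->0 | ready=[1] | order so far=[0, 2, 4]
  pop 1: indeg[3]->0 | ready=[3] | order so far=[0, 2, 4, 1]
  pop 3: no out-edges | ready=[] | order so far=[0, 2, 4, 1, 3]
New canonical toposort: [0, 2, 4, 1, 3]
Compare positions:
  Node 0: index 0 -> 0 (same)
  Node 1: index 2 -> 3 (moved)
  Node 2: index 1 -> 1 (same)
  Node 3: index 3 -> 4 (moved)
  Node 4: index 4 -> 2 (moved)
Nodes that changed position: 1 3 4

Answer: 1 3 4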